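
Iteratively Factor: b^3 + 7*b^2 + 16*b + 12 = (b + 2)*(b^2 + 5*b + 6) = (b + 2)*(b + 3)*(b + 2)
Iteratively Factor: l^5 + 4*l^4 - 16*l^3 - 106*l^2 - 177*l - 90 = (l + 3)*(l^4 + l^3 - 19*l^2 - 49*l - 30) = (l + 1)*(l + 3)*(l^3 - 19*l - 30) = (l - 5)*(l + 1)*(l + 3)*(l^2 + 5*l + 6) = (l - 5)*(l + 1)*(l + 3)^2*(l + 2)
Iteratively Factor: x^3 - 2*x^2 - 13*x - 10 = (x + 1)*(x^2 - 3*x - 10) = (x + 1)*(x + 2)*(x - 5)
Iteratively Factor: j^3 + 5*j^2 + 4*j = (j)*(j^2 + 5*j + 4) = j*(j + 1)*(j + 4)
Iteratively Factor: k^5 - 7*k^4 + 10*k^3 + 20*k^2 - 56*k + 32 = (k - 2)*(k^4 - 5*k^3 + 20*k - 16) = (k - 2)^2*(k^3 - 3*k^2 - 6*k + 8) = (k - 4)*(k - 2)^2*(k^2 + k - 2) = (k - 4)*(k - 2)^2*(k + 2)*(k - 1)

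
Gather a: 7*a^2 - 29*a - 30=7*a^2 - 29*a - 30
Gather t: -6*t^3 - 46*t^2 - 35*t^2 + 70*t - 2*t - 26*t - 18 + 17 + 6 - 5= -6*t^3 - 81*t^2 + 42*t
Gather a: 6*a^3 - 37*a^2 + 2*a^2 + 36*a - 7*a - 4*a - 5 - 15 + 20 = 6*a^3 - 35*a^2 + 25*a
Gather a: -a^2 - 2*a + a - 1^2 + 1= -a^2 - a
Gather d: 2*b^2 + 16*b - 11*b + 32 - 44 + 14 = 2*b^2 + 5*b + 2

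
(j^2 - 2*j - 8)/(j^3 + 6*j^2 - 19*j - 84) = (j + 2)/(j^2 + 10*j + 21)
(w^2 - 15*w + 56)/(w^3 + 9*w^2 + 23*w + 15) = (w^2 - 15*w + 56)/(w^3 + 9*w^2 + 23*w + 15)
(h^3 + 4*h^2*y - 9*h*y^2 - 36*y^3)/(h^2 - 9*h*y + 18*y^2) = (-h^2 - 7*h*y - 12*y^2)/(-h + 6*y)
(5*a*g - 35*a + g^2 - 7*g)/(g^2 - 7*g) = (5*a + g)/g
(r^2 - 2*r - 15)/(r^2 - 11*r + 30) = (r + 3)/(r - 6)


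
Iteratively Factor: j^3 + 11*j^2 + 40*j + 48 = (j + 4)*(j^2 + 7*j + 12) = (j + 4)^2*(j + 3)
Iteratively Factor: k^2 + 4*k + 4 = (k + 2)*(k + 2)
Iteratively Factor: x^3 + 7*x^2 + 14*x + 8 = (x + 4)*(x^2 + 3*x + 2) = (x + 1)*(x + 4)*(x + 2)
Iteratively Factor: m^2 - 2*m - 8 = (m + 2)*(m - 4)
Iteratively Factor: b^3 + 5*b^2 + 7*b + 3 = (b + 1)*(b^2 + 4*b + 3) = (b + 1)*(b + 3)*(b + 1)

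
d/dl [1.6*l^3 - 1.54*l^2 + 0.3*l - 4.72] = 4.8*l^2 - 3.08*l + 0.3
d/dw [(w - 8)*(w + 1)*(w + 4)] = 3*w^2 - 6*w - 36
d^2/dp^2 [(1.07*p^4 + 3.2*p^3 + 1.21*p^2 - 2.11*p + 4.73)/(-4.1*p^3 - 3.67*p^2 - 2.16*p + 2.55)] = (-5.6843418860808e-14*p^8 + 45.748994*p^6 + 264.836076*p^5 - 1070.689602*p^4 - 1272.671678*p^3 - 414.541272*p^2 - 528.056226*p - 125.160276)/(68.921*p^9 + 185.0781*p^8 + 274.59627*p^7 + 115.843483*p^6 - 85.553748*p^5 - 187.165629*p^4 - 31.227714*p^3 + 35.900685*p^2 + 42.1362*p - 16.581375)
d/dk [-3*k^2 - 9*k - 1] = -6*k - 9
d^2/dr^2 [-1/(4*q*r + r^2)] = 2*(r*(4*q + r) - 4*(2*q + r)^2)/(r^3*(4*q + r)^3)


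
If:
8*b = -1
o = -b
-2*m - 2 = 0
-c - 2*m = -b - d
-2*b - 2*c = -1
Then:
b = -1/8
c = 5/8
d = -5/4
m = -1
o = 1/8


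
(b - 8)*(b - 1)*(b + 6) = b^3 - 3*b^2 - 46*b + 48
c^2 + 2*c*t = c*(c + 2*t)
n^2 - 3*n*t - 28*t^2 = (n - 7*t)*(n + 4*t)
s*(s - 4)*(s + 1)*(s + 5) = s^4 + 2*s^3 - 19*s^2 - 20*s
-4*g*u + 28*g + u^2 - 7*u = (-4*g + u)*(u - 7)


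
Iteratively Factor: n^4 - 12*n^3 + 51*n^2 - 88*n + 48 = (n - 4)*(n^3 - 8*n^2 + 19*n - 12) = (n - 4)*(n - 3)*(n^2 - 5*n + 4) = (n - 4)^2*(n - 3)*(n - 1)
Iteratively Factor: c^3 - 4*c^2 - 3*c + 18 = (c + 2)*(c^2 - 6*c + 9) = (c - 3)*(c + 2)*(c - 3)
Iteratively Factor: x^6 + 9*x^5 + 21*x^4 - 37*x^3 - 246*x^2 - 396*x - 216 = (x + 3)*(x^5 + 6*x^4 + 3*x^3 - 46*x^2 - 108*x - 72) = (x + 2)*(x + 3)*(x^4 + 4*x^3 - 5*x^2 - 36*x - 36) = (x + 2)^2*(x + 3)*(x^3 + 2*x^2 - 9*x - 18) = (x + 2)^3*(x + 3)*(x^2 - 9) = (x - 3)*(x + 2)^3*(x + 3)*(x + 3)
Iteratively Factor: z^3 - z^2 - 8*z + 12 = (z - 2)*(z^2 + z - 6) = (z - 2)^2*(z + 3)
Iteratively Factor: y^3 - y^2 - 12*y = (y + 3)*(y^2 - 4*y) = y*(y + 3)*(y - 4)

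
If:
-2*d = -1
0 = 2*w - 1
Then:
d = 1/2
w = 1/2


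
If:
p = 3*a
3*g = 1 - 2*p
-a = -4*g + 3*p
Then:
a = 2/27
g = 5/27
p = 2/9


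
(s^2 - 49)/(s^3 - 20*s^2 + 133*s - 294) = (s + 7)/(s^2 - 13*s + 42)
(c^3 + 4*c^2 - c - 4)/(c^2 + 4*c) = c - 1/c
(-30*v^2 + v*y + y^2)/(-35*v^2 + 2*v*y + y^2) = (6*v + y)/(7*v + y)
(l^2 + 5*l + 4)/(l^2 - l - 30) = (l^2 + 5*l + 4)/(l^2 - l - 30)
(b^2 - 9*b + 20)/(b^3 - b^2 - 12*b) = (b - 5)/(b*(b + 3))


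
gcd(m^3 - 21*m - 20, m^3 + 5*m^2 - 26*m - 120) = m^2 - m - 20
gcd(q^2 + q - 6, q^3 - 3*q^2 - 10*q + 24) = q^2 + q - 6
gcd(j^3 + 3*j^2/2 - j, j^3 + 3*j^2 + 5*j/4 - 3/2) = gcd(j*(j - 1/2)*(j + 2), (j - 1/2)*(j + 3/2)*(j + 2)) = j^2 + 3*j/2 - 1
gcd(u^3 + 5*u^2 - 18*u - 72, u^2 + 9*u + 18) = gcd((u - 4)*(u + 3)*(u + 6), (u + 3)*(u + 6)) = u^2 + 9*u + 18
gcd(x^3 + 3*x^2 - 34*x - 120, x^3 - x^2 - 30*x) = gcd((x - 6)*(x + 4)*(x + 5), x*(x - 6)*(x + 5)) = x^2 - x - 30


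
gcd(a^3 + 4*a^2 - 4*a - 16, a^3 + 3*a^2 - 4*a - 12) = a^2 - 4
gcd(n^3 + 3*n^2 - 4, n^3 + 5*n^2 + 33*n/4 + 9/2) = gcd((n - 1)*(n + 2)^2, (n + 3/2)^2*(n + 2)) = n + 2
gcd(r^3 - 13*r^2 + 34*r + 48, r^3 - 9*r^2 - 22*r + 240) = r^2 - 14*r + 48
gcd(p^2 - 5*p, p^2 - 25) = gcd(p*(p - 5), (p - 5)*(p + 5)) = p - 5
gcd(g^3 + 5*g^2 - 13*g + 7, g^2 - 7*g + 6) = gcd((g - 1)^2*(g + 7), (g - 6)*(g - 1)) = g - 1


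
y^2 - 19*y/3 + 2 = (y - 6)*(y - 1/3)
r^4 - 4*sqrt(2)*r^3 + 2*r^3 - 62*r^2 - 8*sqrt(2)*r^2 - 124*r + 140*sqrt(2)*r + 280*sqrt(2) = (r + 2)*(r - 7*sqrt(2))*(r - 2*sqrt(2))*(r + 5*sqrt(2))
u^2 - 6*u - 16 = (u - 8)*(u + 2)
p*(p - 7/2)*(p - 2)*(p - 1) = p^4 - 13*p^3/2 + 25*p^2/2 - 7*p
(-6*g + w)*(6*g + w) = -36*g^2 + w^2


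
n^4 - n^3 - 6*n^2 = n^2*(n - 3)*(n + 2)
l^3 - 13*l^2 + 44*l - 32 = (l - 8)*(l - 4)*(l - 1)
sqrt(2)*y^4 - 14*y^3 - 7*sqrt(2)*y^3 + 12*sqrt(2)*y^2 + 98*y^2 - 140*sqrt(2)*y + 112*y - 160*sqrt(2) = (y - 8)*(y - 5*sqrt(2))*(y - 2*sqrt(2))*(sqrt(2)*y + sqrt(2))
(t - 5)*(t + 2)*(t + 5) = t^3 + 2*t^2 - 25*t - 50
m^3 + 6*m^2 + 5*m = m*(m + 1)*(m + 5)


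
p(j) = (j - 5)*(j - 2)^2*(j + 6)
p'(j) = (j - 5)*(j - 2)^2 + (j - 5)*(j + 6)*(2*j - 4) + (j - 2)^2*(j + 6)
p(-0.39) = -172.72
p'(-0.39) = 145.79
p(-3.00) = -600.00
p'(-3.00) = 115.00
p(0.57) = -59.52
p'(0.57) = 87.62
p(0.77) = -43.33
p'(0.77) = 74.29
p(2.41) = -3.66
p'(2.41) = -16.88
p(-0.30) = -159.81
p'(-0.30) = 141.08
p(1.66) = -2.96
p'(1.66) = 17.90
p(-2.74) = -566.91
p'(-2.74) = 138.55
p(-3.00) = -600.00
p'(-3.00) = 115.00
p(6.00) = 192.00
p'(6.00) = 304.00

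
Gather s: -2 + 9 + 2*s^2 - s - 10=2*s^2 - s - 3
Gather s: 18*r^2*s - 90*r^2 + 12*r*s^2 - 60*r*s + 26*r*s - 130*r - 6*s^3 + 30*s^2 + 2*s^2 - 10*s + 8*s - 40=-90*r^2 - 130*r - 6*s^3 + s^2*(12*r + 32) + s*(18*r^2 - 34*r - 2) - 40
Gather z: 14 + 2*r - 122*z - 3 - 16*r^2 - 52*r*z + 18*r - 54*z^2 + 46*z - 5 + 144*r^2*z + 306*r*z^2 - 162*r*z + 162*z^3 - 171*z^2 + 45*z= -16*r^2 + 20*r + 162*z^3 + z^2*(306*r - 225) + z*(144*r^2 - 214*r - 31) + 6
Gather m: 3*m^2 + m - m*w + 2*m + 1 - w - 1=3*m^2 + m*(3 - w) - w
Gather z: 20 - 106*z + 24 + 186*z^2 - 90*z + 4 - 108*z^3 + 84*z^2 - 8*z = -108*z^3 + 270*z^2 - 204*z + 48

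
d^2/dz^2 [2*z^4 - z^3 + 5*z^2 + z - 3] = 24*z^2 - 6*z + 10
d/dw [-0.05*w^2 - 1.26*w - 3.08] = -0.1*w - 1.26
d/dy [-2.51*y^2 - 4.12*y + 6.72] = -5.02*y - 4.12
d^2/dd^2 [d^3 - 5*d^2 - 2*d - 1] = 6*d - 10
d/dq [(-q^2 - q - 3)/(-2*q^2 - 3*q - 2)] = (q^2 - 8*q - 7)/(4*q^4 + 12*q^3 + 17*q^2 + 12*q + 4)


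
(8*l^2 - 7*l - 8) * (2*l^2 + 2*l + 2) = 16*l^4 + 2*l^3 - 14*l^2 - 30*l - 16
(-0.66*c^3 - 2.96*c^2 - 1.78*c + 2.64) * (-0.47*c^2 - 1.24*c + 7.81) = 0.3102*c^5 + 2.2096*c^4 - 0.647600000000001*c^3 - 22.1512*c^2 - 17.1754*c + 20.6184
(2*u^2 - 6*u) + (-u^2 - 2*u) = u^2 - 8*u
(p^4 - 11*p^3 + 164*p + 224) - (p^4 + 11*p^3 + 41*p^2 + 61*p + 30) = -22*p^3 - 41*p^2 + 103*p + 194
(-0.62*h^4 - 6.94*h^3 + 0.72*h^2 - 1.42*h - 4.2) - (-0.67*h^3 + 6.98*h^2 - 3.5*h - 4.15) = -0.62*h^4 - 6.27*h^3 - 6.26*h^2 + 2.08*h - 0.0499999999999998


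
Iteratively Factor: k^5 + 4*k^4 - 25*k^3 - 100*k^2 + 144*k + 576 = (k - 4)*(k^4 + 8*k^3 + 7*k^2 - 72*k - 144) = (k - 4)*(k + 4)*(k^3 + 4*k^2 - 9*k - 36) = (k - 4)*(k - 3)*(k + 4)*(k^2 + 7*k + 12) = (k - 4)*(k - 3)*(k + 3)*(k + 4)*(k + 4)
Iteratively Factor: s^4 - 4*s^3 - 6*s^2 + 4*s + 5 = (s - 5)*(s^3 + s^2 - s - 1) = (s - 5)*(s - 1)*(s^2 + 2*s + 1) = (s - 5)*(s - 1)*(s + 1)*(s + 1)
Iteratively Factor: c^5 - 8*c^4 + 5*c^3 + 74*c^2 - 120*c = (c - 5)*(c^4 - 3*c^3 - 10*c^2 + 24*c) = (c - 5)*(c - 2)*(c^3 - c^2 - 12*c) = (c - 5)*(c - 4)*(c - 2)*(c^2 + 3*c) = (c - 5)*(c - 4)*(c - 2)*(c + 3)*(c)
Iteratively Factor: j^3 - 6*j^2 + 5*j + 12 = (j - 3)*(j^2 - 3*j - 4) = (j - 3)*(j + 1)*(j - 4)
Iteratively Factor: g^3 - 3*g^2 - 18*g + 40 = (g + 4)*(g^2 - 7*g + 10) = (g - 5)*(g + 4)*(g - 2)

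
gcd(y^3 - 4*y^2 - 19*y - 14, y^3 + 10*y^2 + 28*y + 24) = y + 2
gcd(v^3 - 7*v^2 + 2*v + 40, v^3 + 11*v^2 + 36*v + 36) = v + 2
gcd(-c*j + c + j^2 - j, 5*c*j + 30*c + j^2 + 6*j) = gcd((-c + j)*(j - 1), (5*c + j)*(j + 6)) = 1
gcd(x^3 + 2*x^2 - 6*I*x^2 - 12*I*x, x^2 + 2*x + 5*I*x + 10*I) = x + 2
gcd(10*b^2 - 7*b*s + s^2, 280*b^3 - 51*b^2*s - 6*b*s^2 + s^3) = -5*b + s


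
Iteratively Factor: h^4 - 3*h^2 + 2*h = (h)*(h^3 - 3*h + 2) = h*(h - 1)*(h^2 + h - 2) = h*(h - 1)*(h + 2)*(h - 1)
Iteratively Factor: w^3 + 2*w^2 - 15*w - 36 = (w + 3)*(w^2 - w - 12) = (w - 4)*(w + 3)*(w + 3)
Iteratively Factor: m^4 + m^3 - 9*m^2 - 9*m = (m + 3)*(m^3 - 2*m^2 - 3*m) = (m - 3)*(m + 3)*(m^2 + m) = (m - 3)*(m + 1)*(m + 3)*(m)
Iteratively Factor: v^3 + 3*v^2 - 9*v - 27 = (v + 3)*(v^2 - 9) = (v + 3)^2*(v - 3)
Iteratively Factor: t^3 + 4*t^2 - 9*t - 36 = (t + 4)*(t^2 - 9) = (t - 3)*(t + 4)*(t + 3)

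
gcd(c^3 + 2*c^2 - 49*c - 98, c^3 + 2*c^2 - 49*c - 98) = c^3 + 2*c^2 - 49*c - 98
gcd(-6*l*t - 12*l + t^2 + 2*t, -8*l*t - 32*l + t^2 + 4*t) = 1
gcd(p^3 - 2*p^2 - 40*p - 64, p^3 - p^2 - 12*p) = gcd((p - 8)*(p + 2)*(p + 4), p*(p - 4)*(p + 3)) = 1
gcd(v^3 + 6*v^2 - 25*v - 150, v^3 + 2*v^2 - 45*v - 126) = v + 6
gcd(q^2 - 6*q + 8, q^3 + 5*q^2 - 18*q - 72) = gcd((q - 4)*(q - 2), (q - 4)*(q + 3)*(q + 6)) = q - 4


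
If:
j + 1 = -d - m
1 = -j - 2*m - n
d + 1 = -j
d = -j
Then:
No Solution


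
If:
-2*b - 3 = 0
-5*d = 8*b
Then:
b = -3/2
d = 12/5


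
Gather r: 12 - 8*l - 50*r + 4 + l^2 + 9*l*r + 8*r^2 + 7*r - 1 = l^2 - 8*l + 8*r^2 + r*(9*l - 43) + 15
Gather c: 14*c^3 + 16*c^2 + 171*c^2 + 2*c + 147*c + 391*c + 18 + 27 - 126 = 14*c^3 + 187*c^2 + 540*c - 81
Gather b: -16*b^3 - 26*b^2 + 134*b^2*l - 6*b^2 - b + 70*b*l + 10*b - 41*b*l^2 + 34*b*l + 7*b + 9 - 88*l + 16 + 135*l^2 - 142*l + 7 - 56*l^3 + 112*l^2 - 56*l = -16*b^3 + b^2*(134*l - 32) + b*(-41*l^2 + 104*l + 16) - 56*l^3 + 247*l^2 - 286*l + 32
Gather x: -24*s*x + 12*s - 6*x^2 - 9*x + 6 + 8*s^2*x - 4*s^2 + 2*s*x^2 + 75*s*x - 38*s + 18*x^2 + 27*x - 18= -4*s^2 - 26*s + x^2*(2*s + 12) + x*(8*s^2 + 51*s + 18) - 12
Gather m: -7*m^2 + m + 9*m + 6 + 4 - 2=-7*m^2 + 10*m + 8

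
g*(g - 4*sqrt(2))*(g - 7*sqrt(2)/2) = g^3 - 15*sqrt(2)*g^2/2 + 28*g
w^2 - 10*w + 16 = (w - 8)*(w - 2)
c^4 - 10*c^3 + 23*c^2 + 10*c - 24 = (c - 6)*(c - 4)*(c - 1)*(c + 1)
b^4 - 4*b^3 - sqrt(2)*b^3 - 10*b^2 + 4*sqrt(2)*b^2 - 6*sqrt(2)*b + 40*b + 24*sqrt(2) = (b - 4)*(b - 3*sqrt(2))*(b + sqrt(2))^2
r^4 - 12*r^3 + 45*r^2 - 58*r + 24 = (r - 6)*(r - 4)*(r - 1)^2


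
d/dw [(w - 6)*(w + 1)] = 2*w - 5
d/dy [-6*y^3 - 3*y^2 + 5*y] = -18*y^2 - 6*y + 5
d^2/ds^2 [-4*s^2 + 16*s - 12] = -8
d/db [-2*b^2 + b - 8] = 1 - 4*b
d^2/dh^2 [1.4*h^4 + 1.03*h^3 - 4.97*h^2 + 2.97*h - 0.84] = 16.8*h^2 + 6.18*h - 9.94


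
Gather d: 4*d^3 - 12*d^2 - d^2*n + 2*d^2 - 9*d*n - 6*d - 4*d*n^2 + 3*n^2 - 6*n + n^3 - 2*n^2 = 4*d^3 + d^2*(-n - 10) + d*(-4*n^2 - 9*n - 6) + n^3 + n^2 - 6*n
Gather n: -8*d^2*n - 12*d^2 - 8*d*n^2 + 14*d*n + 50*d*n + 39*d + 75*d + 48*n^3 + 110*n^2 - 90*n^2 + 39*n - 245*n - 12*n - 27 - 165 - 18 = -12*d^2 + 114*d + 48*n^3 + n^2*(20 - 8*d) + n*(-8*d^2 + 64*d - 218) - 210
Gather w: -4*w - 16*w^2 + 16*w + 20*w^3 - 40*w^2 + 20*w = 20*w^3 - 56*w^2 + 32*w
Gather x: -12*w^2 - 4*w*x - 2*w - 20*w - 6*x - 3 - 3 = -12*w^2 - 22*w + x*(-4*w - 6) - 6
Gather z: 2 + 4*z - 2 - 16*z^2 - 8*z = -16*z^2 - 4*z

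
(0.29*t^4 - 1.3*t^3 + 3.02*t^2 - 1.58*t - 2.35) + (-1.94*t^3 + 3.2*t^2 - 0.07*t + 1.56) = 0.29*t^4 - 3.24*t^3 + 6.22*t^2 - 1.65*t - 0.79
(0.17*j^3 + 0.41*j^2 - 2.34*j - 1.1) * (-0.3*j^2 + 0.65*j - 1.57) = -0.051*j^5 - 0.0125*j^4 + 0.7016*j^3 - 1.8347*j^2 + 2.9588*j + 1.727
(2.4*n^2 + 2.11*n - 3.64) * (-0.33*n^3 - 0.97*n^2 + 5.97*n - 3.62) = -0.792*n^5 - 3.0243*n^4 + 13.4825*n^3 + 7.4395*n^2 - 29.369*n + 13.1768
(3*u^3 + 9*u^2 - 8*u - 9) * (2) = 6*u^3 + 18*u^2 - 16*u - 18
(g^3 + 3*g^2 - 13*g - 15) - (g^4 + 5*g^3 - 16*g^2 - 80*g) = -g^4 - 4*g^3 + 19*g^2 + 67*g - 15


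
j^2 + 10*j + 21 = (j + 3)*(j + 7)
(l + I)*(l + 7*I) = l^2 + 8*I*l - 7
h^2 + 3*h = h*(h + 3)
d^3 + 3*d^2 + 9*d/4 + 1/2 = (d + 1/2)^2*(d + 2)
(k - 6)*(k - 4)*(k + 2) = k^3 - 8*k^2 + 4*k + 48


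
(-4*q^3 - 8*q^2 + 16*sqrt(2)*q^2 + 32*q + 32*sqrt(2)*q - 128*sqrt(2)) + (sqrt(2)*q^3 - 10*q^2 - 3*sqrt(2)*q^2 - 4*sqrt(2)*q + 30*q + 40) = -4*q^3 + sqrt(2)*q^3 - 18*q^2 + 13*sqrt(2)*q^2 + 28*sqrt(2)*q + 62*q - 128*sqrt(2) + 40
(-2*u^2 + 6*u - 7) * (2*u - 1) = -4*u^3 + 14*u^2 - 20*u + 7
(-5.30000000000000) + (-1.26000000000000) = -6.56000000000000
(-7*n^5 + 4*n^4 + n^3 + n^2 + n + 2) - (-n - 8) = -7*n^5 + 4*n^4 + n^3 + n^2 + 2*n + 10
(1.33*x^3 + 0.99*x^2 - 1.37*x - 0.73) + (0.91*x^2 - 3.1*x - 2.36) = 1.33*x^3 + 1.9*x^2 - 4.47*x - 3.09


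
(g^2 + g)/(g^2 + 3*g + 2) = g/(g + 2)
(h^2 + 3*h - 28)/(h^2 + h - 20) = (h + 7)/(h + 5)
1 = 1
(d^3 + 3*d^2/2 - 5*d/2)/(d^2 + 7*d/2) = (2*d^2 + 3*d - 5)/(2*d + 7)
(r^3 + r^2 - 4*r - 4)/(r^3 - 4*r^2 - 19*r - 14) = (r - 2)/(r - 7)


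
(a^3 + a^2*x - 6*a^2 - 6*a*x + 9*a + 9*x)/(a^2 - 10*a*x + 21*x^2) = (a^3 + a^2*x - 6*a^2 - 6*a*x + 9*a + 9*x)/(a^2 - 10*a*x + 21*x^2)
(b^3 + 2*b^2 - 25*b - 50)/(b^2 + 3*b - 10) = (b^2 - 3*b - 10)/(b - 2)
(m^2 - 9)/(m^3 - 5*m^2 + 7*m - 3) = (m + 3)/(m^2 - 2*m + 1)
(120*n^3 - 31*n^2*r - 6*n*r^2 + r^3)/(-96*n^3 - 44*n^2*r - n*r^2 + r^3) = (-15*n^2 + 2*n*r + r^2)/(12*n^2 + 7*n*r + r^2)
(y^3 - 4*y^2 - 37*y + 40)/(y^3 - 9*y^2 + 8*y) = (y + 5)/y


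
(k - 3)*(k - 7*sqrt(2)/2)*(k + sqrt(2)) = k^3 - 5*sqrt(2)*k^2/2 - 3*k^2 - 7*k + 15*sqrt(2)*k/2 + 21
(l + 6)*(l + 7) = l^2 + 13*l + 42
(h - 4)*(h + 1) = h^2 - 3*h - 4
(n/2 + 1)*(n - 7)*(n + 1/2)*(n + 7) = n^4/2 + 5*n^3/4 - 24*n^2 - 245*n/4 - 49/2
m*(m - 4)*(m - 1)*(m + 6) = m^4 + m^3 - 26*m^2 + 24*m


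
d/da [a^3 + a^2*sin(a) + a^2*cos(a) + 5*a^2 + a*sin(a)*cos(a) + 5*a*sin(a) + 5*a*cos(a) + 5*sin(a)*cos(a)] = sqrt(2)*a^2*cos(a + pi/4) + 3*a^2 - 3*a*sin(a) + 7*a*cos(a) + a*cos(2*a) + 10*a + sin(2*a)/2 + 5*sqrt(2)*sin(a + pi/4) + 5*cos(2*a)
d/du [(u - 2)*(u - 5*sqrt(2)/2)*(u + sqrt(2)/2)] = 3*u^2 - 4*sqrt(2)*u - 4*u - 5/2 + 4*sqrt(2)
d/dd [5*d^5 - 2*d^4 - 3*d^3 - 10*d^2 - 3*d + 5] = 25*d^4 - 8*d^3 - 9*d^2 - 20*d - 3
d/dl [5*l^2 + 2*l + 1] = 10*l + 2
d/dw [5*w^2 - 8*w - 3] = 10*w - 8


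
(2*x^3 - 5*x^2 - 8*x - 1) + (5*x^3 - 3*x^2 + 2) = 7*x^3 - 8*x^2 - 8*x + 1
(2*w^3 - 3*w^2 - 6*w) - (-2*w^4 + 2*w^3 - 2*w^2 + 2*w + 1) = 2*w^4 - w^2 - 8*w - 1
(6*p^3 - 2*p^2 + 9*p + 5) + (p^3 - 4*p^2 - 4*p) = 7*p^3 - 6*p^2 + 5*p + 5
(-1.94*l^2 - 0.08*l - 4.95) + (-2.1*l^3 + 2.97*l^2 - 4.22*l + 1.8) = -2.1*l^3 + 1.03*l^2 - 4.3*l - 3.15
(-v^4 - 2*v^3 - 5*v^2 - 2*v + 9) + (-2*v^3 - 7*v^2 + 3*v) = -v^4 - 4*v^3 - 12*v^2 + v + 9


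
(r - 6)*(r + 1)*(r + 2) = r^3 - 3*r^2 - 16*r - 12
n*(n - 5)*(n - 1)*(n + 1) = n^4 - 5*n^3 - n^2 + 5*n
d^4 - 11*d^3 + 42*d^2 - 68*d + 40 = (d - 5)*(d - 2)^3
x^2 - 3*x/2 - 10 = (x - 4)*(x + 5/2)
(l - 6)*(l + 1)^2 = l^3 - 4*l^2 - 11*l - 6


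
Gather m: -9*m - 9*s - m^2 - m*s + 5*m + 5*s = -m^2 + m*(-s - 4) - 4*s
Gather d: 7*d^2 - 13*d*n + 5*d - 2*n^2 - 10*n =7*d^2 + d*(5 - 13*n) - 2*n^2 - 10*n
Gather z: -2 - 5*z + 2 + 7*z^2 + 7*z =7*z^2 + 2*z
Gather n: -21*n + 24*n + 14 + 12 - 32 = 3*n - 6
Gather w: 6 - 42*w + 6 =12 - 42*w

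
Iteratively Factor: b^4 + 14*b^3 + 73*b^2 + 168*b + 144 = (b + 4)*(b^3 + 10*b^2 + 33*b + 36) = (b + 4)^2*(b^2 + 6*b + 9) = (b + 3)*(b + 4)^2*(b + 3)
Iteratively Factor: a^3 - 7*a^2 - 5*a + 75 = (a - 5)*(a^2 - 2*a - 15) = (a - 5)^2*(a + 3)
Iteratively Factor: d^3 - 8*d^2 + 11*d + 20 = (d - 5)*(d^2 - 3*d - 4) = (d - 5)*(d - 4)*(d + 1)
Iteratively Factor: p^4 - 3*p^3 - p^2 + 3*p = (p)*(p^3 - 3*p^2 - p + 3) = p*(p + 1)*(p^2 - 4*p + 3) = p*(p - 3)*(p + 1)*(p - 1)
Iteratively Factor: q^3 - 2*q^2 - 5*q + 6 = (q - 3)*(q^2 + q - 2) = (q - 3)*(q + 2)*(q - 1)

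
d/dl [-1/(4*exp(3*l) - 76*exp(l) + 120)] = (3*exp(2*l) - 19)*exp(l)/(4*(exp(3*l) - 19*exp(l) + 30)^2)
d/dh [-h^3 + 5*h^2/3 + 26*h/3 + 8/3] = -3*h^2 + 10*h/3 + 26/3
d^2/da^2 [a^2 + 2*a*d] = 2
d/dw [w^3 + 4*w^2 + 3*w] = 3*w^2 + 8*w + 3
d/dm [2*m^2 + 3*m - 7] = 4*m + 3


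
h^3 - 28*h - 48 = (h - 6)*(h + 2)*(h + 4)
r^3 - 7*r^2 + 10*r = r*(r - 5)*(r - 2)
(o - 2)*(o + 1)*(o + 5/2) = o^3 + 3*o^2/2 - 9*o/2 - 5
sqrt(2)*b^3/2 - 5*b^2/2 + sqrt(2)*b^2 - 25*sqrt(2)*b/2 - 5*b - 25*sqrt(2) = (b - 5*sqrt(2))*(b + 5*sqrt(2)/2)*(sqrt(2)*b/2 + sqrt(2))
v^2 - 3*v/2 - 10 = (v - 4)*(v + 5/2)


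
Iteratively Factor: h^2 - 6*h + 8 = (h - 4)*(h - 2)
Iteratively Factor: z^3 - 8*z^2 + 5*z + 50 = (z - 5)*(z^2 - 3*z - 10) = (z - 5)^2*(z + 2)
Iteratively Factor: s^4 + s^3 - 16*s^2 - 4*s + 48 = (s + 2)*(s^3 - s^2 - 14*s + 24) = (s - 3)*(s + 2)*(s^2 + 2*s - 8) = (s - 3)*(s - 2)*(s + 2)*(s + 4)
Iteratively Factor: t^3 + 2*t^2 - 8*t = (t - 2)*(t^2 + 4*t) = t*(t - 2)*(t + 4)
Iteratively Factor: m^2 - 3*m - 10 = (m + 2)*(m - 5)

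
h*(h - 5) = h^2 - 5*h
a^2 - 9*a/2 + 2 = (a - 4)*(a - 1/2)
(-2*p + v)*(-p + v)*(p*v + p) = 2*p^3*v + 2*p^3 - 3*p^2*v^2 - 3*p^2*v + p*v^3 + p*v^2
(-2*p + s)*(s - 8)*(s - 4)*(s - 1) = -2*p*s^3 + 26*p*s^2 - 88*p*s + 64*p + s^4 - 13*s^3 + 44*s^2 - 32*s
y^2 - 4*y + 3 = (y - 3)*(y - 1)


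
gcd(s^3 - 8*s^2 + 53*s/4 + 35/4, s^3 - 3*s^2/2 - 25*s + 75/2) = s - 5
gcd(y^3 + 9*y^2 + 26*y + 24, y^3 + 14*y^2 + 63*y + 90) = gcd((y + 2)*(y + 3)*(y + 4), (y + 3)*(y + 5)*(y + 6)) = y + 3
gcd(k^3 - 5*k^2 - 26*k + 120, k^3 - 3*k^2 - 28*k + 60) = k^2 - k - 30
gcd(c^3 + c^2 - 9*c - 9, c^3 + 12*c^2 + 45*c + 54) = c + 3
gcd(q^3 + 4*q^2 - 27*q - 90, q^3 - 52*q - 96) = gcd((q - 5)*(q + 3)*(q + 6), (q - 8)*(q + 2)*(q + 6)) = q + 6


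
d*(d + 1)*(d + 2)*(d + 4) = d^4 + 7*d^3 + 14*d^2 + 8*d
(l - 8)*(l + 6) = l^2 - 2*l - 48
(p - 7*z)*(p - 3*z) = p^2 - 10*p*z + 21*z^2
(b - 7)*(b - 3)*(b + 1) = b^3 - 9*b^2 + 11*b + 21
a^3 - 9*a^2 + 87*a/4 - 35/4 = (a - 5)*(a - 7/2)*(a - 1/2)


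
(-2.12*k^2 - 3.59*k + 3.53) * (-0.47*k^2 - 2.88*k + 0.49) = 0.9964*k^4 + 7.7929*k^3 + 7.6413*k^2 - 11.9255*k + 1.7297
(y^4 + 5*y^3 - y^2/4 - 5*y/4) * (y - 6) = y^5 - y^4 - 121*y^3/4 + y^2/4 + 15*y/2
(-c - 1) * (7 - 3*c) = 3*c^2 - 4*c - 7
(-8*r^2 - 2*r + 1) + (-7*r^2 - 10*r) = -15*r^2 - 12*r + 1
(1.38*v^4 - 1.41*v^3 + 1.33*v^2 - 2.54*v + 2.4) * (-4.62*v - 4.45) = -6.3756*v^5 + 0.3732*v^4 + 0.129899999999999*v^3 + 5.8163*v^2 + 0.215000000000002*v - 10.68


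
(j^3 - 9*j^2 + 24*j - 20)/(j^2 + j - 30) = (j^2 - 4*j + 4)/(j + 6)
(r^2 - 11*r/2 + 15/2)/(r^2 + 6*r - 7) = (2*r^2 - 11*r + 15)/(2*(r^2 + 6*r - 7))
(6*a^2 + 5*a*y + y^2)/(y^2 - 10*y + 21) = (6*a^2 + 5*a*y + y^2)/(y^2 - 10*y + 21)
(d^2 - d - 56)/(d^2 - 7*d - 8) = (d + 7)/(d + 1)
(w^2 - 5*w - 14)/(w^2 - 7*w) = (w + 2)/w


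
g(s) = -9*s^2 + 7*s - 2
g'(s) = 7 - 18*s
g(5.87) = -271.02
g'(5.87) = -98.66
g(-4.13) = -184.42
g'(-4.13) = 81.34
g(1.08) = -4.94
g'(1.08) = -12.44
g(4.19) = -130.67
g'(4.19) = -68.42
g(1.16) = -5.99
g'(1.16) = -13.88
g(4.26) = -135.51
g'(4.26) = -69.68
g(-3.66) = -148.18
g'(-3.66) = 72.88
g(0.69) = -1.45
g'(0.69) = -5.42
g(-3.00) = -104.00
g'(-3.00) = 61.00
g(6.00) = -284.00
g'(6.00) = -101.00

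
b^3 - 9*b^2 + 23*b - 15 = (b - 5)*(b - 3)*(b - 1)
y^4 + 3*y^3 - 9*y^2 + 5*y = y*(y - 1)^2*(y + 5)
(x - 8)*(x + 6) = x^2 - 2*x - 48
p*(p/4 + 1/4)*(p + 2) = p^3/4 + 3*p^2/4 + p/2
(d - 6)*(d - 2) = d^2 - 8*d + 12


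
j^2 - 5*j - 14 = (j - 7)*(j + 2)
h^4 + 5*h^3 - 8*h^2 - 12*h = h*(h - 2)*(h + 1)*(h + 6)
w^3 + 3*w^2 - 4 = (w - 1)*(w + 2)^2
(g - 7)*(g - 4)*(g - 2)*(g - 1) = g^4 - 14*g^3 + 63*g^2 - 106*g + 56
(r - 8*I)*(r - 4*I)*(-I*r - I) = -I*r^3 - 12*r^2 - I*r^2 - 12*r + 32*I*r + 32*I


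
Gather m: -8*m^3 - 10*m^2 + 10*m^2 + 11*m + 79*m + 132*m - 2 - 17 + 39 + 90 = -8*m^3 + 222*m + 110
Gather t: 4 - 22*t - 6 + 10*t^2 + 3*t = 10*t^2 - 19*t - 2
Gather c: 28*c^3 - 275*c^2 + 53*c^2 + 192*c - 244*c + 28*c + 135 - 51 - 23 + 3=28*c^3 - 222*c^2 - 24*c + 64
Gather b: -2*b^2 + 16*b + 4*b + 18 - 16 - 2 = -2*b^2 + 20*b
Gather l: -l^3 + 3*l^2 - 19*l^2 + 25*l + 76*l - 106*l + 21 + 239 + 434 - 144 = -l^3 - 16*l^2 - 5*l + 550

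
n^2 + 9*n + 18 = (n + 3)*(n + 6)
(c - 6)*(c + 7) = c^2 + c - 42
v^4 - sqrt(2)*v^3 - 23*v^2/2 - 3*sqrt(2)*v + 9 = (v - 3*sqrt(2))*(v - sqrt(2)/2)*(v + sqrt(2))*(v + 3*sqrt(2)/2)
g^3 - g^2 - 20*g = g*(g - 5)*(g + 4)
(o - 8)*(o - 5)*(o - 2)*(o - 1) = o^4 - 16*o^3 + 81*o^2 - 146*o + 80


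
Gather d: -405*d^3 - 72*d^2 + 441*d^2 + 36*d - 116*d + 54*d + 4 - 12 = -405*d^3 + 369*d^2 - 26*d - 8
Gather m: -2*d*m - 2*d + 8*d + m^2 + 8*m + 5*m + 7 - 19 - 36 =6*d + m^2 + m*(13 - 2*d) - 48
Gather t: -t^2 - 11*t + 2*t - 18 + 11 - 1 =-t^2 - 9*t - 8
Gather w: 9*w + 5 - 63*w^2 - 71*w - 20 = -63*w^2 - 62*w - 15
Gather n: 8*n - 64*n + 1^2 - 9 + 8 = -56*n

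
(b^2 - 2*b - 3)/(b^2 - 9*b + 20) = (b^2 - 2*b - 3)/(b^2 - 9*b + 20)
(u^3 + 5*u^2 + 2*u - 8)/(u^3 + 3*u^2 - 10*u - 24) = (u - 1)/(u - 3)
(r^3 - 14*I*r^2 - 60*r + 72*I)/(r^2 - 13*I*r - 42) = (r^2 - 8*I*r - 12)/(r - 7*I)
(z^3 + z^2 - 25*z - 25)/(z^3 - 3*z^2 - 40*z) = (z^2 - 4*z - 5)/(z*(z - 8))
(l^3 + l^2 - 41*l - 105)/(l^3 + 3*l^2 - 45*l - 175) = (l + 3)/(l + 5)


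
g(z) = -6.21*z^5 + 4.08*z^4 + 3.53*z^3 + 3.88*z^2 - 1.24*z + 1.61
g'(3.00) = -1957.06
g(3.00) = -1050.43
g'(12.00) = -614035.00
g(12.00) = -1453998.55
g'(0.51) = 5.54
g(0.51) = 2.52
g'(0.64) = 7.13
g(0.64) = 3.35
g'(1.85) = -211.01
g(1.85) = -51.83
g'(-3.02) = -2960.39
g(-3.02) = 1842.90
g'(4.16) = -7909.77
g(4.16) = -6197.12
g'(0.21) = 0.95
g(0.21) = 1.56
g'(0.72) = 7.58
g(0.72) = 3.94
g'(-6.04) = -44582.53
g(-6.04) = 54723.12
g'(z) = -31.05*z^4 + 16.32*z^3 + 10.59*z^2 + 7.76*z - 1.24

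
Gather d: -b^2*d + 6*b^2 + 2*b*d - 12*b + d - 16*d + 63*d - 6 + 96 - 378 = 6*b^2 - 12*b + d*(-b^2 + 2*b + 48) - 288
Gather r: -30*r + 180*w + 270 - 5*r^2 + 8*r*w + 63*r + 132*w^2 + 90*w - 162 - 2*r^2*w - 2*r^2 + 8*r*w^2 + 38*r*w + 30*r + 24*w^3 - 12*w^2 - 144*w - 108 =r^2*(-2*w - 7) + r*(8*w^2 + 46*w + 63) + 24*w^3 + 120*w^2 + 126*w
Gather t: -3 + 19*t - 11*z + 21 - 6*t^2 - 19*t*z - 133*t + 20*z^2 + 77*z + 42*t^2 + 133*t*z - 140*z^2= 36*t^2 + t*(114*z - 114) - 120*z^2 + 66*z + 18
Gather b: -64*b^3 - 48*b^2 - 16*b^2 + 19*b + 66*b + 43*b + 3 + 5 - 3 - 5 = -64*b^3 - 64*b^2 + 128*b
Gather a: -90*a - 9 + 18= 9 - 90*a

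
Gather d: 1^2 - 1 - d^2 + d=-d^2 + d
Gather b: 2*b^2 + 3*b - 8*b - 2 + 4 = 2*b^2 - 5*b + 2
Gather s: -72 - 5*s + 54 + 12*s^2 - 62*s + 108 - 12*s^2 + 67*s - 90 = 0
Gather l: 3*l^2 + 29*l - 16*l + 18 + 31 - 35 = 3*l^2 + 13*l + 14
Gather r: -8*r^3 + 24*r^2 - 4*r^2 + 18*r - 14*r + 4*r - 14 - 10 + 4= -8*r^3 + 20*r^2 + 8*r - 20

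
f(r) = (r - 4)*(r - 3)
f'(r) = 2*r - 7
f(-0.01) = 12.07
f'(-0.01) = -7.02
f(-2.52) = 35.99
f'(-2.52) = -12.04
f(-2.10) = 31.11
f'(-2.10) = -11.20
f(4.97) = 1.91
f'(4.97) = 2.94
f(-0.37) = 14.73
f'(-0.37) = -7.74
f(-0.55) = 16.15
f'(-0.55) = -8.10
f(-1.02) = 20.18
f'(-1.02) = -9.04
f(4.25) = 0.31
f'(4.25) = 1.50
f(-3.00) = 42.00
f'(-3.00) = -13.00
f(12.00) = 72.00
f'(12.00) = 17.00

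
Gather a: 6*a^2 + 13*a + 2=6*a^2 + 13*a + 2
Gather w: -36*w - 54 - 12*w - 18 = -48*w - 72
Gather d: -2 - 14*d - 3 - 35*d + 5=-49*d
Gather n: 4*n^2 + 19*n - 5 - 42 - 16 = 4*n^2 + 19*n - 63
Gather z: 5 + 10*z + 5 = 10*z + 10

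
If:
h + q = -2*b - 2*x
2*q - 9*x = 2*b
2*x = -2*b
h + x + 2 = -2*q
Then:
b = 4/9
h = 14/9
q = -14/9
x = -4/9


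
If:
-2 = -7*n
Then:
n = 2/7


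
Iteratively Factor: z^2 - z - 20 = (z + 4)*(z - 5)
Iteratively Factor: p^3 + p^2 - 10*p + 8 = (p - 1)*(p^2 + 2*p - 8) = (p - 2)*(p - 1)*(p + 4)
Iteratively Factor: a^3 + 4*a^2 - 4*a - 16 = (a - 2)*(a^2 + 6*a + 8) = (a - 2)*(a + 2)*(a + 4)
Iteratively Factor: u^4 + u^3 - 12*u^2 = (u)*(u^3 + u^2 - 12*u) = u*(u - 3)*(u^2 + 4*u) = u^2*(u - 3)*(u + 4)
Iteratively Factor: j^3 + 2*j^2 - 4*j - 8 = (j + 2)*(j^2 - 4) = (j + 2)^2*(j - 2)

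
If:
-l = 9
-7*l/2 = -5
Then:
No Solution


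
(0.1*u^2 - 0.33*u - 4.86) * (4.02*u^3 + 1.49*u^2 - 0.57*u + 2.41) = 0.402*u^5 - 1.1776*u^4 - 20.0859*u^3 - 6.8123*u^2 + 1.9749*u - 11.7126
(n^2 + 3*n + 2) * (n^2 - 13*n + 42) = n^4 - 10*n^3 + 5*n^2 + 100*n + 84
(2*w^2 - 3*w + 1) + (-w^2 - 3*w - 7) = w^2 - 6*w - 6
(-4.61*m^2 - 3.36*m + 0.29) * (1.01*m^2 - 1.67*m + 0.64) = -4.6561*m^4 + 4.3051*m^3 + 2.9537*m^2 - 2.6347*m + 0.1856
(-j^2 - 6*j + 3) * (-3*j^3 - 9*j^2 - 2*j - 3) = 3*j^5 + 27*j^4 + 47*j^3 - 12*j^2 + 12*j - 9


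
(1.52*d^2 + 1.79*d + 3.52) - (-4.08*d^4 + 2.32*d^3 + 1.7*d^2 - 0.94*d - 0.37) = 4.08*d^4 - 2.32*d^3 - 0.18*d^2 + 2.73*d + 3.89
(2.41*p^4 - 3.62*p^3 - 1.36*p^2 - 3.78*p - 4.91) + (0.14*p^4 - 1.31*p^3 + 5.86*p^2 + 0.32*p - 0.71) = 2.55*p^4 - 4.93*p^3 + 4.5*p^2 - 3.46*p - 5.62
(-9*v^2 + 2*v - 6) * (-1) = 9*v^2 - 2*v + 6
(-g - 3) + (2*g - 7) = g - 10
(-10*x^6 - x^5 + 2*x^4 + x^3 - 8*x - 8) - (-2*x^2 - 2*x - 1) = -10*x^6 - x^5 + 2*x^4 + x^3 + 2*x^2 - 6*x - 7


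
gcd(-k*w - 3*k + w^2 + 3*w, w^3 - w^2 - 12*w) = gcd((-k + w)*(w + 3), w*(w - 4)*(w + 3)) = w + 3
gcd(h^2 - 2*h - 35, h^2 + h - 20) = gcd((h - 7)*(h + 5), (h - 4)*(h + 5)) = h + 5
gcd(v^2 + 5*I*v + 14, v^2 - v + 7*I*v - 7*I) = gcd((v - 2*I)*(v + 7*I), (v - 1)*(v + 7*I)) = v + 7*I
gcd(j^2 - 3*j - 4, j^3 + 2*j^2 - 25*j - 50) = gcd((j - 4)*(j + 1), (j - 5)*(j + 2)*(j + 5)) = 1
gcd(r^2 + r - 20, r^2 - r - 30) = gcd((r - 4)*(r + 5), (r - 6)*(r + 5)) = r + 5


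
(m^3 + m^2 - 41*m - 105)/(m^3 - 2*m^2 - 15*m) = (m^2 - 2*m - 35)/(m*(m - 5))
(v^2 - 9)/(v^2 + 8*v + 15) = (v - 3)/(v + 5)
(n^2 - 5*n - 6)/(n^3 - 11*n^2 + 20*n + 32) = (n - 6)/(n^2 - 12*n + 32)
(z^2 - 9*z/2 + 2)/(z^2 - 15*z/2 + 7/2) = (z - 4)/(z - 7)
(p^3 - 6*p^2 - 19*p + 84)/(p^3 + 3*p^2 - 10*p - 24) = (p - 7)/(p + 2)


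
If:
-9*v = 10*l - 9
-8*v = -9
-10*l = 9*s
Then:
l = -9/80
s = 1/8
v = 9/8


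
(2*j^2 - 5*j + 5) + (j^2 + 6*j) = 3*j^2 + j + 5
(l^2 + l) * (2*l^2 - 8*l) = 2*l^4 - 6*l^3 - 8*l^2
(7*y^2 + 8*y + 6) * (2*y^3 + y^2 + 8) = 14*y^5 + 23*y^4 + 20*y^3 + 62*y^2 + 64*y + 48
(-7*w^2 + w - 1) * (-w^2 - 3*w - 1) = 7*w^4 + 20*w^3 + 5*w^2 + 2*w + 1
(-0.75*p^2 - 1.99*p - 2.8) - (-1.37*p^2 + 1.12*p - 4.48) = 0.62*p^2 - 3.11*p + 1.68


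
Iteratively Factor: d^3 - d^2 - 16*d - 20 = (d + 2)*(d^2 - 3*d - 10) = (d - 5)*(d + 2)*(d + 2)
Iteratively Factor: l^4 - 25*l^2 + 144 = (l + 3)*(l^3 - 3*l^2 - 16*l + 48) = (l - 3)*(l + 3)*(l^2 - 16) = (l - 4)*(l - 3)*(l + 3)*(l + 4)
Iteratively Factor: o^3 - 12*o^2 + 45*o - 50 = (o - 5)*(o^2 - 7*o + 10) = (o - 5)*(o - 2)*(o - 5)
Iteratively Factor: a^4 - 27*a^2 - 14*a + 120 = (a - 2)*(a^3 + 2*a^2 - 23*a - 60) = (a - 2)*(a + 4)*(a^2 - 2*a - 15) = (a - 2)*(a + 3)*(a + 4)*(a - 5)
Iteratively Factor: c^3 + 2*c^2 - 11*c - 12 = (c + 4)*(c^2 - 2*c - 3) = (c + 1)*(c + 4)*(c - 3)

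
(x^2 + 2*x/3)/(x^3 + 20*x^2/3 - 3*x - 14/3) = x/(x^2 + 6*x - 7)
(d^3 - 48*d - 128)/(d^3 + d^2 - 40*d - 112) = (d - 8)/(d - 7)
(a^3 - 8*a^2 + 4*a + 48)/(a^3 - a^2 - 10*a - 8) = (a - 6)/(a + 1)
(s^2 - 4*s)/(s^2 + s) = (s - 4)/(s + 1)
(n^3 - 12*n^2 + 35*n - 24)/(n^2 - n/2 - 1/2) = 2*(n^2 - 11*n + 24)/(2*n + 1)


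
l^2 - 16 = (l - 4)*(l + 4)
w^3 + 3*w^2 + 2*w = w*(w + 1)*(w + 2)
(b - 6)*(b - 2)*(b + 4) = b^3 - 4*b^2 - 20*b + 48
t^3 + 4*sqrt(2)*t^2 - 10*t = t*(t - sqrt(2))*(t + 5*sqrt(2))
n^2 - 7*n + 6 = (n - 6)*(n - 1)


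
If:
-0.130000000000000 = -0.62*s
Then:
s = 0.21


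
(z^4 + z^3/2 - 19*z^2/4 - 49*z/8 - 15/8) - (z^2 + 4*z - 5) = z^4 + z^3/2 - 23*z^2/4 - 81*z/8 + 25/8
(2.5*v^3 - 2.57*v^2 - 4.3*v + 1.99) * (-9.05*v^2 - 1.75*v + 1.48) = -22.625*v^5 + 18.8835*v^4 + 47.1125*v^3 - 14.2881*v^2 - 9.8465*v + 2.9452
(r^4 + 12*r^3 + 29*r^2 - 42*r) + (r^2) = r^4 + 12*r^3 + 30*r^2 - 42*r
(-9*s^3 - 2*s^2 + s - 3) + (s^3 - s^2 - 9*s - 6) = -8*s^3 - 3*s^2 - 8*s - 9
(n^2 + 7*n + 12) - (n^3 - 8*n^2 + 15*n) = -n^3 + 9*n^2 - 8*n + 12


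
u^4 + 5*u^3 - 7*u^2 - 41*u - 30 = (u - 3)*(u + 1)*(u + 2)*(u + 5)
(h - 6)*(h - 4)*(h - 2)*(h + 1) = h^4 - 11*h^3 + 32*h^2 - 4*h - 48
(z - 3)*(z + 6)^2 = z^3 + 9*z^2 - 108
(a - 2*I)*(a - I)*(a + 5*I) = a^3 + 2*I*a^2 + 13*a - 10*I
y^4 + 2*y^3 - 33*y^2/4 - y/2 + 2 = (y - 2)*(y - 1/2)*(y + 1/2)*(y + 4)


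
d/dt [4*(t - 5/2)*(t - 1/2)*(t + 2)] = 12*t^2 - 8*t - 19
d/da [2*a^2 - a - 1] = 4*a - 1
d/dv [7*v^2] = 14*v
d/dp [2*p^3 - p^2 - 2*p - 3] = 6*p^2 - 2*p - 2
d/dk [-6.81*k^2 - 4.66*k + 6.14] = -13.62*k - 4.66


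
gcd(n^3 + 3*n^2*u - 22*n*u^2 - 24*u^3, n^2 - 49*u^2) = 1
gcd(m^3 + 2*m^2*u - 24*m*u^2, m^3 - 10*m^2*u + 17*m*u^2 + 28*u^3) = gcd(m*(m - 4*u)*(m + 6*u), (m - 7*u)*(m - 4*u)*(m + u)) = -m + 4*u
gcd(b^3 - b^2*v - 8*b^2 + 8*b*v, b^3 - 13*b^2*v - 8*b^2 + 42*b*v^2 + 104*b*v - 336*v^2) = b - 8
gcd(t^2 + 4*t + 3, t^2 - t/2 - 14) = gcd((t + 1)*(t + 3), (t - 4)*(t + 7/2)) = 1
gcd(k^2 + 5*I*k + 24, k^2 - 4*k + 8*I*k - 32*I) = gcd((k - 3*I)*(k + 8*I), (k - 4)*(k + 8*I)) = k + 8*I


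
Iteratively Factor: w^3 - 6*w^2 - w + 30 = (w - 5)*(w^2 - w - 6) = (w - 5)*(w + 2)*(w - 3)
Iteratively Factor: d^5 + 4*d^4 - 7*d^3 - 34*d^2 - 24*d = (d - 3)*(d^4 + 7*d^3 + 14*d^2 + 8*d) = (d - 3)*(d + 4)*(d^3 + 3*d^2 + 2*d) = (d - 3)*(d + 2)*(d + 4)*(d^2 + d) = (d - 3)*(d + 1)*(d + 2)*(d + 4)*(d)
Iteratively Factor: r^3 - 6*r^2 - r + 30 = (r - 5)*(r^2 - r - 6) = (r - 5)*(r - 3)*(r + 2)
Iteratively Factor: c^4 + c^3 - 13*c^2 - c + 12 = (c - 3)*(c^3 + 4*c^2 - c - 4) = (c - 3)*(c + 1)*(c^2 + 3*c - 4) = (c - 3)*(c - 1)*(c + 1)*(c + 4)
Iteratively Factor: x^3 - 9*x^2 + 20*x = (x - 5)*(x^2 - 4*x) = (x - 5)*(x - 4)*(x)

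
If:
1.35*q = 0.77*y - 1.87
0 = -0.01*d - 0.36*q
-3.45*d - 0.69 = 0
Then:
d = -0.20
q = 0.01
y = 2.44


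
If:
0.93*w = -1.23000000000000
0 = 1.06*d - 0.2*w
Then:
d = -0.25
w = -1.32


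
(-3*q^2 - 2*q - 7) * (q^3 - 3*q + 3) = -3*q^5 - 2*q^4 + 2*q^3 - 3*q^2 + 15*q - 21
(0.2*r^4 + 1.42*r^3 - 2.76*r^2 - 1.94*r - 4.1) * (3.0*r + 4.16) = 0.6*r^5 + 5.092*r^4 - 2.3728*r^3 - 17.3016*r^2 - 20.3704*r - 17.056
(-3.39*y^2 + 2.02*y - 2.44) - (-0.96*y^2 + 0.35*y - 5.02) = -2.43*y^2 + 1.67*y + 2.58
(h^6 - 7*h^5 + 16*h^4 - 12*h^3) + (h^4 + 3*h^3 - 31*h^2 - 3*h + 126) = h^6 - 7*h^5 + 17*h^4 - 9*h^3 - 31*h^2 - 3*h + 126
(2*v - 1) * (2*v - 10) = 4*v^2 - 22*v + 10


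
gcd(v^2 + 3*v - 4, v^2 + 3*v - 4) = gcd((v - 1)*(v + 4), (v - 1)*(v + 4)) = v^2 + 3*v - 4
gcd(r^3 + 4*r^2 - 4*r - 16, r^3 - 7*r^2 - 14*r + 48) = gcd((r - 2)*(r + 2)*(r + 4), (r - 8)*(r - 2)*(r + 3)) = r - 2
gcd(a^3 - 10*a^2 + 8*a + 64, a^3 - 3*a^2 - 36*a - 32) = a - 8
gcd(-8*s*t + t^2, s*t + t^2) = t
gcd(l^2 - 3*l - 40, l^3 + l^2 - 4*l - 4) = 1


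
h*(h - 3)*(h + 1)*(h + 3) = h^4 + h^3 - 9*h^2 - 9*h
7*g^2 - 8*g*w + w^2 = (-7*g + w)*(-g + w)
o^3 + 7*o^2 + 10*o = o*(o + 2)*(o + 5)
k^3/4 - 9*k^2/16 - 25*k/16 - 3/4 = (k/4 + 1/4)*(k - 4)*(k + 3/4)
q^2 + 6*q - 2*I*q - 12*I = (q + 6)*(q - 2*I)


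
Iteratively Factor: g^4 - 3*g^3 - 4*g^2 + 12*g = (g)*(g^3 - 3*g^2 - 4*g + 12) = g*(g - 2)*(g^2 - g - 6) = g*(g - 2)*(g + 2)*(g - 3)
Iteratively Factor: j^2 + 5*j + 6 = (j + 3)*(j + 2)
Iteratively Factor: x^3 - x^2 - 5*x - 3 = (x - 3)*(x^2 + 2*x + 1) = (x - 3)*(x + 1)*(x + 1)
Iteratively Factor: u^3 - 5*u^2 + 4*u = (u)*(u^2 - 5*u + 4) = u*(u - 4)*(u - 1)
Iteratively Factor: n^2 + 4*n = (n)*(n + 4)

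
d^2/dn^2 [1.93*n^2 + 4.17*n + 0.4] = 3.86000000000000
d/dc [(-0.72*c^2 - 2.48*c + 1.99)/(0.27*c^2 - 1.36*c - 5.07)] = (1.6488*c^2 + 6.2262*c + 15.28)/(0.0729*c^4 - 0.7344*c^3 - 0.8882*c^2 + 13.7904*c + 25.7049)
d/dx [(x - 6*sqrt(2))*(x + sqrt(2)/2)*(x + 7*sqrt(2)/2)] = 3*x^2 - 4*sqrt(2)*x - 89/2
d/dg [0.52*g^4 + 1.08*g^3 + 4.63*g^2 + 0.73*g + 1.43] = 2.08*g^3 + 3.24*g^2 + 9.26*g + 0.73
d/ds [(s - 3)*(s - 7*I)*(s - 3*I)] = 3*s^2 + s*(-6 - 20*I) - 21 + 30*I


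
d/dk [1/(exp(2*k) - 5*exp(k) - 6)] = (5 - 2*exp(k))*exp(k)/(-exp(2*k) + 5*exp(k) + 6)^2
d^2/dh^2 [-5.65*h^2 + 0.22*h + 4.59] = -11.3000000000000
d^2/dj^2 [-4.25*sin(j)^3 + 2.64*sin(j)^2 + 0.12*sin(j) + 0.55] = 38.25*sin(j)^3 - 10.56*sin(j)^2 - 25.62*sin(j) + 5.28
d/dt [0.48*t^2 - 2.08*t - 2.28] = 0.96*t - 2.08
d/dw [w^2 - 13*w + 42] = 2*w - 13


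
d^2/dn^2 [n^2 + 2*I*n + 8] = 2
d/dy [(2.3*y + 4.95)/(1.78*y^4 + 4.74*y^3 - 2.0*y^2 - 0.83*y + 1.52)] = (-12.282*y^4 - 57.048*y^3 - 65.789*y^2 + 19.8*y + 7.6045)/(3.1684*y^8 + 16.8744*y^7 + 15.3476*y^6 - 21.9148*y^5 + 1.5428*y^4 + 17.7296*y^3 - 5.3911*y^2 - 2.5232*y + 2.3104)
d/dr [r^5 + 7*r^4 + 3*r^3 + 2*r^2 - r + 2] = 5*r^4 + 28*r^3 + 9*r^2 + 4*r - 1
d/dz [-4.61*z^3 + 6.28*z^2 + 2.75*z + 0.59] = -13.83*z^2 + 12.56*z + 2.75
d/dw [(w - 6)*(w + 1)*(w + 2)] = 3*w^2 - 6*w - 16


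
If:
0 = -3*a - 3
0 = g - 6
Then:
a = -1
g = 6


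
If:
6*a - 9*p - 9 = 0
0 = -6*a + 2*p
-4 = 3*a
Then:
No Solution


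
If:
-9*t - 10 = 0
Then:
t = -10/9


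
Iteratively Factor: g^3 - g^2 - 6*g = (g - 3)*(g^2 + 2*g) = g*(g - 3)*(g + 2)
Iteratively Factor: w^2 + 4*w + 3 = (w + 1)*(w + 3)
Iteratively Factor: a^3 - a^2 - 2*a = (a)*(a^2 - a - 2) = a*(a - 2)*(a + 1)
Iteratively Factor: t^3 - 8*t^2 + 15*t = (t - 3)*(t^2 - 5*t) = t*(t - 3)*(t - 5)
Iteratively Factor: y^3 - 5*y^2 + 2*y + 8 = (y + 1)*(y^2 - 6*y + 8) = (y - 2)*(y + 1)*(y - 4)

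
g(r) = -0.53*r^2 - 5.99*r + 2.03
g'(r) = -1.06*r - 5.99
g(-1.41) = 9.42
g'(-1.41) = -4.50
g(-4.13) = 17.73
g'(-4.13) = -1.61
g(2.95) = -20.25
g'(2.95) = -9.12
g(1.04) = -4.77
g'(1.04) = -7.09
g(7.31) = -70.08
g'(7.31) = -13.74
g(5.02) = -41.40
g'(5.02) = -11.31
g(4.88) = -39.82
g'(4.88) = -11.16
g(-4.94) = 18.69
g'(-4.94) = -0.75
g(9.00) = -94.81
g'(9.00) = -15.53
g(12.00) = -146.17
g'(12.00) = -18.71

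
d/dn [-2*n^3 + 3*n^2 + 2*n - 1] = -6*n^2 + 6*n + 2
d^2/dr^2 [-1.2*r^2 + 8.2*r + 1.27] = -2.40000000000000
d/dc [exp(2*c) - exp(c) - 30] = (2*exp(c) - 1)*exp(c)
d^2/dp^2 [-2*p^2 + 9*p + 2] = -4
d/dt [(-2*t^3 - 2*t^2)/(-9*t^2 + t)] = 2*(9*t^2 - 2*t - 1)/(81*t^2 - 18*t + 1)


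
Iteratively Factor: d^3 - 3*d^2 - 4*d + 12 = (d - 3)*(d^2 - 4) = (d - 3)*(d + 2)*(d - 2)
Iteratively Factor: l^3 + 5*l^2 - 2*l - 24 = (l + 3)*(l^2 + 2*l - 8) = (l - 2)*(l + 3)*(l + 4)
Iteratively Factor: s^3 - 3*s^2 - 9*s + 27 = (s - 3)*(s^2 - 9) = (s - 3)^2*(s + 3)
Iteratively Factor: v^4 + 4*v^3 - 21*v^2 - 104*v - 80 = (v + 4)*(v^3 - 21*v - 20) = (v + 4)^2*(v^2 - 4*v - 5) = (v - 5)*(v + 4)^2*(v + 1)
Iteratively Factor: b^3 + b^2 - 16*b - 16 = (b + 4)*(b^2 - 3*b - 4) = (b - 4)*(b + 4)*(b + 1)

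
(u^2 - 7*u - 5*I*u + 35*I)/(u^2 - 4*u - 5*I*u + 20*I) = (u - 7)/(u - 4)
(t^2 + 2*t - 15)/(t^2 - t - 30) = (t - 3)/(t - 6)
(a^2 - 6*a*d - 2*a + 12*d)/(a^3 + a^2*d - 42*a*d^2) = (a - 2)/(a*(a + 7*d))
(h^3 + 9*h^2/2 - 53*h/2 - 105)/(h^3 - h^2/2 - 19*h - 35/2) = (h + 6)/(h + 1)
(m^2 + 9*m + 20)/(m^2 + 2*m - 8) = (m + 5)/(m - 2)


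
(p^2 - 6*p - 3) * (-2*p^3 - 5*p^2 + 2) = -2*p^5 + 7*p^4 + 36*p^3 + 17*p^2 - 12*p - 6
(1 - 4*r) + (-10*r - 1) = -14*r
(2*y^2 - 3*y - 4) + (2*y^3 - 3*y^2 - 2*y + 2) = 2*y^3 - y^2 - 5*y - 2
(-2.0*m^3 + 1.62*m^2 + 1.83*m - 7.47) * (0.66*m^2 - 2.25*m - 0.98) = -1.32*m^5 + 5.5692*m^4 - 0.4772*m^3 - 10.6353*m^2 + 15.0141*m + 7.3206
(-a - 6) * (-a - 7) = a^2 + 13*a + 42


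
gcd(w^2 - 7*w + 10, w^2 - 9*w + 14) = w - 2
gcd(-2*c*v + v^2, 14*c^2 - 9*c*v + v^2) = -2*c + v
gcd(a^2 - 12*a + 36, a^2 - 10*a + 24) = a - 6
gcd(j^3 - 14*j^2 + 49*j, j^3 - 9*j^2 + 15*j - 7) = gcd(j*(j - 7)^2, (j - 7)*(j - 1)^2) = j - 7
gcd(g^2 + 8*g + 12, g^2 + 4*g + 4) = g + 2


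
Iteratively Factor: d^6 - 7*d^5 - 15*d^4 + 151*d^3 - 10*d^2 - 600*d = (d + 2)*(d^5 - 9*d^4 + 3*d^3 + 145*d^2 - 300*d) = (d - 5)*(d + 2)*(d^4 - 4*d^3 - 17*d^2 + 60*d) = (d - 5)^2*(d + 2)*(d^3 + d^2 - 12*d) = d*(d - 5)^2*(d + 2)*(d^2 + d - 12) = d*(d - 5)^2*(d - 3)*(d + 2)*(d + 4)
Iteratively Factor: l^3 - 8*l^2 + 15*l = (l)*(l^2 - 8*l + 15) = l*(l - 5)*(l - 3)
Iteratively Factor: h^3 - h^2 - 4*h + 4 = (h - 1)*(h^2 - 4) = (h - 2)*(h - 1)*(h + 2)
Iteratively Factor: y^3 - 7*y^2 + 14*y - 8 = (y - 4)*(y^2 - 3*y + 2) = (y - 4)*(y - 2)*(y - 1)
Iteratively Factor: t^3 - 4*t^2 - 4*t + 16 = (t - 2)*(t^2 - 2*t - 8) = (t - 4)*(t - 2)*(t + 2)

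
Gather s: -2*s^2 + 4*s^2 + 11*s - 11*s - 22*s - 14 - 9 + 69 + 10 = 2*s^2 - 22*s + 56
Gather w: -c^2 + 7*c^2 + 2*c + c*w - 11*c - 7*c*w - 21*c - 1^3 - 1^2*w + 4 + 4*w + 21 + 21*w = 6*c^2 - 30*c + w*(24 - 6*c) + 24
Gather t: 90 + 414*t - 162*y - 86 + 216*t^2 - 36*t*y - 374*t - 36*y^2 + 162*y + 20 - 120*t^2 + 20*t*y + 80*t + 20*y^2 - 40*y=96*t^2 + t*(120 - 16*y) - 16*y^2 - 40*y + 24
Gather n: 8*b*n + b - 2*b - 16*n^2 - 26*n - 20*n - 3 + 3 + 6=-b - 16*n^2 + n*(8*b - 46) + 6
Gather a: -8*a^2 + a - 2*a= -8*a^2 - a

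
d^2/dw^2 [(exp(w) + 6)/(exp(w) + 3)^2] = exp(w)/(exp(w) + 3)^2 + 6*exp(2*w)/(exp(w) + 3)^4 - 36*exp(w)/(exp(w) + 3)^4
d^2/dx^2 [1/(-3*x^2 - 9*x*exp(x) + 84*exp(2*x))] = ((x^2 + 3*x*exp(x) - 28*exp(2*x))*(3*x*exp(x) - 112*exp(2*x) + 6*exp(x) + 2) - 2*(3*x*exp(x) + 2*x - 56*exp(2*x) + 3*exp(x))^2)/(3*(x^2 + 3*x*exp(x) - 28*exp(2*x))^3)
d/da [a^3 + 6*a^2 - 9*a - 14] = 3*a^2 + 12*a - 9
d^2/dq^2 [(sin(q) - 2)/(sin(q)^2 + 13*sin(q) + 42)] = (-sin(q)^5 + 21*sin(q)^4 + 332*sin(q)^3 + 536*sin(q)^2 - 3264*sin(q) - 1600)/(sin(q)^2 + 13*sin(q) + 42)^3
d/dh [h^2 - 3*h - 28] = 2*h - 3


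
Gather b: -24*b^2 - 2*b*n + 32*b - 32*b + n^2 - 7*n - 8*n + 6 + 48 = -24*b^2 - 2*b*n + n^2 - 15*n + 54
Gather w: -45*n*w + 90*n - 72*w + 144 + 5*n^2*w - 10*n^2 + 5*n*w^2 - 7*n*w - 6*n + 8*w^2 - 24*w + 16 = -10*n^2 + 84*n + w^2*(5*n + 8) + w*(5*n^2 - 52*n - 96) + 160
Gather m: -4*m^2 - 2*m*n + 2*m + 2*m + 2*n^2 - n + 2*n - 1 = -4*m^2 + m*(4 - 2*n) + 2*n^2 + n - 1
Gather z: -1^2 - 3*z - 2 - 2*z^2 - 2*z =-2*z^2 - 5*z - 3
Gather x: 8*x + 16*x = 24*x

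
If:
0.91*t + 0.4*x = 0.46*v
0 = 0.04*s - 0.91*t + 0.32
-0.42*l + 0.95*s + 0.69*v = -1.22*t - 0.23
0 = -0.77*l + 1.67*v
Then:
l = 1.92274156866821*x + 1.41194031299541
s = 0.195135682968272*x - 0.513334448159059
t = 0.00857739265794602*x + 0.32908420008092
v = 0.886533537649415*x + 0.651014395812256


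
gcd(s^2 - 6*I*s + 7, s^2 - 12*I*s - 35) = s - 7*I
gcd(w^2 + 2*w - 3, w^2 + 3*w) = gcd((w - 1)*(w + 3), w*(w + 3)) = w + 3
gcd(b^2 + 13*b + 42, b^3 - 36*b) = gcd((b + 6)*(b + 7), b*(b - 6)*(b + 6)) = b + 6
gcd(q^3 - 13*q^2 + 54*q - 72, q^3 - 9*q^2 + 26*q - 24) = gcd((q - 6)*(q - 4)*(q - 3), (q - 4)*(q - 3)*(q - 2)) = q^2 - 7*q + 12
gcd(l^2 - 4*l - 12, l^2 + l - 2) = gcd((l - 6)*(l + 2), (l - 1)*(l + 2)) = l + 2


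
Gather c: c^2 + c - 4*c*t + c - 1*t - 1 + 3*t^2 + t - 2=c^2 + c*(2 - 4*t) + 3*t^2 - 3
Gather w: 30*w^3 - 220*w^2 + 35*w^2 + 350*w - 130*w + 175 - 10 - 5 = 30*w^3 - 185*w^2 + 220*w + 160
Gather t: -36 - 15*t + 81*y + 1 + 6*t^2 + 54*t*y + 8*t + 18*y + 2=6*t^2 + t*(54*y - 7) + 99*y - 33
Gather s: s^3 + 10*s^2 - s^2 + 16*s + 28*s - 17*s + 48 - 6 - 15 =s^3 + 9*s^2 + 27*s + 27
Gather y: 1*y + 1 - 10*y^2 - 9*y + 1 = -10*y^2 - 8*y + 2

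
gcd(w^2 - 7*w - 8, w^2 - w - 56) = w - 8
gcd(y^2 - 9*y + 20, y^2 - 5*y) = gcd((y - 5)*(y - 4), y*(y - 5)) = y - 5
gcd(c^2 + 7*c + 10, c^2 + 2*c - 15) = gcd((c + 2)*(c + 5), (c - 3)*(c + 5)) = c + 5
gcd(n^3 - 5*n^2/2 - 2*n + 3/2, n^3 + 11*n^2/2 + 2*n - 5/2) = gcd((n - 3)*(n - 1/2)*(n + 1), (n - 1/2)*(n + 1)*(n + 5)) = n^2 + n/2 - 1/2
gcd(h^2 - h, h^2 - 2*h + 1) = h - 1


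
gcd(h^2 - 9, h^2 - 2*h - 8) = 1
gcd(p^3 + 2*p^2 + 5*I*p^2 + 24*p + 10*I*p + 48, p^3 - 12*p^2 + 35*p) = 1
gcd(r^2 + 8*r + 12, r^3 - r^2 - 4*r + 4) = r + 2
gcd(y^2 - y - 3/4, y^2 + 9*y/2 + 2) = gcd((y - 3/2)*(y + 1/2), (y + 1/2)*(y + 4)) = y + 1/2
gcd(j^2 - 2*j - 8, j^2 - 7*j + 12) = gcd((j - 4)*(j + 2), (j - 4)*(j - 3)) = j - 4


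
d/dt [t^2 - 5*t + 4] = 2*t - 5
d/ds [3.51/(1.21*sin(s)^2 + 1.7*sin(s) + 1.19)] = -(8.4942*sin(s) + 5.967)*cos(s)/(1.21*sin(s)^2 + 1.7*sin(s) + 1.19)^2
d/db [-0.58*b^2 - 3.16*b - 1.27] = -1.16*b - 3.16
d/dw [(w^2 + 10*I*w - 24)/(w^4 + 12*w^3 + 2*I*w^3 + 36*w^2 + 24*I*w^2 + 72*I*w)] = (-2*w^4 - 32*I*w^3 + w^2*(136 - 48*I) + w*(288 + 144*I) + 288*I)/(w^7 + w^6*(18 + 4*I) + w^5*(104 + 72*I) + w^4*(144 + 432*I) + w^3*(-432 + 864*I) - 864*w^2)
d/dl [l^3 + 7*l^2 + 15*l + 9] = 3*l^2 + 14*l + 15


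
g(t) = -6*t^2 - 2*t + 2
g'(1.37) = -18.44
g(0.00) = 2.00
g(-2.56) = -32.20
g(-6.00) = -202.00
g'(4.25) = -53.00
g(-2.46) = -29.39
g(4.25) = -114.88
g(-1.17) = -3.87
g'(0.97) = -13.64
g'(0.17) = -4.04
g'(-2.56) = 28.72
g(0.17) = 1.49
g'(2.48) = -31.76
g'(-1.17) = 12.04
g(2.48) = -39.86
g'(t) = -12*t - 2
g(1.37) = -12.00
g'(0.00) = -2.00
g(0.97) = -5.59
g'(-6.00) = 70.00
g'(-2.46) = 27.52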